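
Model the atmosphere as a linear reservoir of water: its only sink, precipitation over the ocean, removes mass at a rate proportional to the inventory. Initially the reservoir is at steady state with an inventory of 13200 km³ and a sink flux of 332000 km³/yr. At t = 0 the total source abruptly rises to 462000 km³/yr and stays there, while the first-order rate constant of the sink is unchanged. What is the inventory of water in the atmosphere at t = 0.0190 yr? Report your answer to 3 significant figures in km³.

15200 km³

The sink rate constant is k = F₀/M₀ = 332000/13200 = 25.15 yr⁻¹.
Solving dM/dt = F₁ − kM with M(0) = M₀ gives M(t) = F₁/k + (M₀ − F₁/k)·e^(−kt).
F₁/k = 462000/25.15 = 18369 km³; kt = 25.15 × 0.0190 = 0.4779, e^(−kt) = 0.6201.
M(0.0190) = 18369 + (13200 − 18369) × 0.6201 = 18369 − 3205 = 15164 km³.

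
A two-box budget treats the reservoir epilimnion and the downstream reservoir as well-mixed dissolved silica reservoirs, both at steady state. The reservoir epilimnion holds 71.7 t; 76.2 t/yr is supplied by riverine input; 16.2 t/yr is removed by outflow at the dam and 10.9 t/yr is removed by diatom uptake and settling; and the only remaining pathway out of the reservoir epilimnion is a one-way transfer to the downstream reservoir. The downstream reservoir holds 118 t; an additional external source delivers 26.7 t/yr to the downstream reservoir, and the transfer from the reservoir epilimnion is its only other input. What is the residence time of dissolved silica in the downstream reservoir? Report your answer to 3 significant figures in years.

1.56 yr

Balance the reservoir epilimnion: ΣF_in = 76.200 t/yr.
Transfer to the downstream reservoir = ΣF_in − (16.2 + 10.9) = 49.100 t/yr.
Total input to the downstream reservoir = 49.100 + 26.7 = 75.800 t/yr; at steady state this equals its total output.
τ = M / F = 118 / 75.800 = 1.557 yr.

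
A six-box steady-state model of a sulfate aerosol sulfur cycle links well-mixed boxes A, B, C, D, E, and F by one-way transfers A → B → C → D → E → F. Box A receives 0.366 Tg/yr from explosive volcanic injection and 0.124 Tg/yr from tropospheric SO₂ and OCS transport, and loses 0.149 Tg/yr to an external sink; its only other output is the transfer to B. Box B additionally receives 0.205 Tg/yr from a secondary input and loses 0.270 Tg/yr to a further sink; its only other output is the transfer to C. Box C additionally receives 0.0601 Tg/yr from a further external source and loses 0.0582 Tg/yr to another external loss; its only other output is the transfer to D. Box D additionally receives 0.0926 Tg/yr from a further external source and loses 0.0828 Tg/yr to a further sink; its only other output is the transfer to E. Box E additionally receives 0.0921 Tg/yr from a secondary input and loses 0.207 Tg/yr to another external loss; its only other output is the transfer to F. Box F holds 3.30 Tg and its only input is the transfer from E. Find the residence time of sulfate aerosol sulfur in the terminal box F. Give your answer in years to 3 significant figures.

Box A: F(A→B) = (0.366 + 0.124) − 0.149 = 0.34100 Tg/yr.
Box B: F(B→C) = (0.34100 + 0.205) − 0.270 = 0.27600 Tg/yr.
Box C: F(C→D) = (0.27600 + 0.0601) − 0.0582 = 0.27790 Tg/yr.
Box D: F(D→E) = (0.27790 + 0.0926) − 0.0828 = 0.28770 Tg/yr.
Box E: F(E→F) = (0.28770 + 0.0921) − 0.207 = 0.17280 Tg/yr.
Box F throughput = its input = 0.17280 Tg/yr; τ = 3.30 / 0.17280 = 19.10 yr.

19.1 yr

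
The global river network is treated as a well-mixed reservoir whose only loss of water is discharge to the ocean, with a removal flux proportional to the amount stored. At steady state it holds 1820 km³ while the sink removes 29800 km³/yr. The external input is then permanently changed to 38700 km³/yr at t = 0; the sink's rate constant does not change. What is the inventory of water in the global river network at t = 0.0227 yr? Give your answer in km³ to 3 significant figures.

τ = M₀/F₀ = 1820/29800 = 0.06107 yr; rate constant k = 1/τ.
New steady state M_∞ = F₁/k = F₁·τ = 38700 × 0.06107 = 2363.6 km³.
M(t) = M_∞ + (M₀ − M_∞)·e^(−t/τ); t/τ = 0.0227/0.06107 = 0.3717, so e^(−t/τ) = 0.6896.
M(t) = 2363.6 − 543.6 × 0.6896 = 1988.7 km³.

1990 km³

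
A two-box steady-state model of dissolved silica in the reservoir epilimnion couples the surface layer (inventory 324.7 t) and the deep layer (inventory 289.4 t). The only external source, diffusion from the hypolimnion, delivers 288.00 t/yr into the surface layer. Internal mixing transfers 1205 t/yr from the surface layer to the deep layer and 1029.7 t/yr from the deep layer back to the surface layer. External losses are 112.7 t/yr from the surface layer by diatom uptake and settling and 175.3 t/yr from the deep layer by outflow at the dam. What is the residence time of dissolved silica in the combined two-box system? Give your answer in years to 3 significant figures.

For the system as a whole, the A↔B exchange is internal and contributes nothing to the throughput; only the external sinks remove mass.
M_total = 324.7 + 289.4 = 614.10 t.
ΣF_external_out = 112.7 + 175.3 = 288.00 t/yr.
τ = M_total / ΣF_ext = 614.10 / 288.00 = 2.132 yr.

2.13 yr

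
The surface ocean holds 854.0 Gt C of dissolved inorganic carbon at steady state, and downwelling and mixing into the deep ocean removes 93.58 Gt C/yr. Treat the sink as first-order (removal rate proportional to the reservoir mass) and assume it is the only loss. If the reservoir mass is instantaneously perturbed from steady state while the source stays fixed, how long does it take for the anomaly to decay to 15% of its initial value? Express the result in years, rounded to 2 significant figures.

17 yr

For a linear reservoir the anomaly decays as exp(−t/τ) with τ = M/F = 854.0/93.58 = 9.126 yr.
exp(−t/τ) = 0.15 ⇒ t = −τ ln(0.15) = 9.126 × 1.897 = 17.31 yr.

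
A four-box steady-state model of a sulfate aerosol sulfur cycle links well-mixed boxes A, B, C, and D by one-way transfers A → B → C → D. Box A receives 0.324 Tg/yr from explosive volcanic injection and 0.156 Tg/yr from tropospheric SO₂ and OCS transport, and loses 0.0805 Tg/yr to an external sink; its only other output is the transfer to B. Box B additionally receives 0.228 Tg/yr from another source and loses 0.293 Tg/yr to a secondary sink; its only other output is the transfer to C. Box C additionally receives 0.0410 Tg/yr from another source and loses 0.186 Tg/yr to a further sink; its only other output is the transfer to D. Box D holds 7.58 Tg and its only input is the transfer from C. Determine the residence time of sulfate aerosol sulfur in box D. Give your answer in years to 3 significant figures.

Box A: F(A→B) = (0.324 + 0.156) − 0.0805 = 0.39950 Tg/yr.
Box B: F(B→C) = (0.39950 + 0.228) − 0.293 = 0.33450 Tg/yr.
Box C: F(C→D) = (0.33450 + 0.0410) − 0.186 = 0.18950 Tg/yr.
Box D throughput = its input = 0.18950 Tg/yr; τ = 7.58 / 0.18950 = 40.00 yr.

40.0 yr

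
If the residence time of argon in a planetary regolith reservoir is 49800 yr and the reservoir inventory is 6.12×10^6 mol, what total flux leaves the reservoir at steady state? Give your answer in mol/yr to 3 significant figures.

F = M / τ = 6.12×10^6 / 49800 = 122.9 mol/yr.

123 mol/yr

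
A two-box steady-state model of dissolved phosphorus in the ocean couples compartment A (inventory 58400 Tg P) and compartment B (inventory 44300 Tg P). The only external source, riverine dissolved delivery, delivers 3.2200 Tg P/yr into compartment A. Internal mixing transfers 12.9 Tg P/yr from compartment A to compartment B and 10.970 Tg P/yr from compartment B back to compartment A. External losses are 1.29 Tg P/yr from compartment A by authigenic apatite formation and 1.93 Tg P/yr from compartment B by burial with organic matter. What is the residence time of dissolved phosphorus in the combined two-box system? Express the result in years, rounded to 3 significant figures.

31900 yr

Treat the two boxes together as one reservoir: the mixing fluxes between them are internal recycling, so τ = ΣM / Σ(external losses).
M_total = 58400 + 44300 = 102700 Tg P.
ΣF_external_out = 1.29 + 1.93 = 3.2200 Tg P/yr.
τ = M_total / ΣF_ext = 102700 / 3.2200 = 31890 yr.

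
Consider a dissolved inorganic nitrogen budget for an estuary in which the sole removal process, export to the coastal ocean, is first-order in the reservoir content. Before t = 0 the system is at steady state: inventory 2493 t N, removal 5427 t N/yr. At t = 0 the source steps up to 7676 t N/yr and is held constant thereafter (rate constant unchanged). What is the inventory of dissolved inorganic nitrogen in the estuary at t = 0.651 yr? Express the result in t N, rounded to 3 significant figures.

3280 t N

τ = M₀/F₀ = 2493/5427 = 0.4594 yr; rate constant k = 1/τ.
New steady state M_∞ = F₁/k = F₁·τ = 7676 × 0.4594 = 3526.1 t N.
M(t) = M_∞ + (M₀ − M_∞)·e^(−t/τ); t/τ = 0.651/0.4594 = 1.417, so e^(−t/τ) = 0.2424.
M(t) = 3526.1 − 1033 × 0.2424 = 3275.7 t N.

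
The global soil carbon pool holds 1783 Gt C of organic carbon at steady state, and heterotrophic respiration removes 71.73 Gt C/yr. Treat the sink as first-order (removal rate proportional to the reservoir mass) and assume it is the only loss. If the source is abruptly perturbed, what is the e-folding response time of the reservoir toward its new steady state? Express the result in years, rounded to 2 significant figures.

For a linear reservoir the response time equals the residence time τ = M/F.
τ = 1783 / 71.73 = 24.86 yr.

25 yr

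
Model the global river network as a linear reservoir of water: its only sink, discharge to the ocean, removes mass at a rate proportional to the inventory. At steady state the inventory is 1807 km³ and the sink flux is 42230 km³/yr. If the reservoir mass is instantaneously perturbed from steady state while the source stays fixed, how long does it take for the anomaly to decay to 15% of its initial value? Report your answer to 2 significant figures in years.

0.081 yr

For a linear reservoir the anomaly decays as exp(−t/τ) with τ = M/F = 1807/42230 = 0.04279 yr.
exp(−t/τ) = 0.15 ⇒ t = −τ ln(0.15) = 0.04279 × 1.897 = 0.08118 yr.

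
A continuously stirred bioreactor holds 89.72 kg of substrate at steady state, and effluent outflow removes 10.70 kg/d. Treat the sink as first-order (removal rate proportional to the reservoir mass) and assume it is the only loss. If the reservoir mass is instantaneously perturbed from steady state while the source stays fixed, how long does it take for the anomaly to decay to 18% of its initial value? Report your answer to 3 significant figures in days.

For a linear reservoir the anomaly decays as exp(−t/τ) with τ = M/F = 89.72/10.70 = 8.385 d.
exp(−t/τ) = 0.18 ⇒ t = −τ ln(0.18) = 8.385 × 1.715 = 14.38 d.

14.4 d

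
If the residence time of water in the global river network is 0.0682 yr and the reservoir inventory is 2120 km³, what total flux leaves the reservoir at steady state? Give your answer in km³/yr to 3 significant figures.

F = M / τ = 2120 / 0.0682 = 31090 km³/yr.

31100 km³/yr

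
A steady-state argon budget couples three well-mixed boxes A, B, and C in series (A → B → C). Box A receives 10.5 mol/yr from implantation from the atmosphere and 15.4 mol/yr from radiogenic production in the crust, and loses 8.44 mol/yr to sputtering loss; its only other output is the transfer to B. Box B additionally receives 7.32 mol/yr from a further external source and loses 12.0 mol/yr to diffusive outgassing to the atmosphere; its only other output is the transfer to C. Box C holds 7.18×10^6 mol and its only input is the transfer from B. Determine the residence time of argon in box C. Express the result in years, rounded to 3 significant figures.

Box A: F(A→B) = (10.5 + 15.4) − 8.44 = 17.460 mol/yr.
Box B: F(B→C) = (17.460 + 7.32) − 12.0 = 12.780 mol/yr.
Box C throughput = its input = 12.780 mol/yr; τ = 7.18×10^6 / 12.780 = 561800 yr.

562000 yr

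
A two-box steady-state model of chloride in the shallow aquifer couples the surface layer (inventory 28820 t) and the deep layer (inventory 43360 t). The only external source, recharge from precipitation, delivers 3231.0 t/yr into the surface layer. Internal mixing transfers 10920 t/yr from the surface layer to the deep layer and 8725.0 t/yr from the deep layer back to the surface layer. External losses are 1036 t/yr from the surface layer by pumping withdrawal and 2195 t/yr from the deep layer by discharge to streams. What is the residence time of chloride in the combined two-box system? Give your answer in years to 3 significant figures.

Treat the two boxes together as one reservoir: the mixing fluxes between them are internal recycling, so τ = ΣM / Σ(external losses).
M_total = 28820 + 43360 = 72180 t.
ΣF_external_out = 1036 + 2195 = 3231.0 t/yr.
τ = M_total / ΣF_ext = 72180 / 3231.0 = 22.34 yr.

22.3 yr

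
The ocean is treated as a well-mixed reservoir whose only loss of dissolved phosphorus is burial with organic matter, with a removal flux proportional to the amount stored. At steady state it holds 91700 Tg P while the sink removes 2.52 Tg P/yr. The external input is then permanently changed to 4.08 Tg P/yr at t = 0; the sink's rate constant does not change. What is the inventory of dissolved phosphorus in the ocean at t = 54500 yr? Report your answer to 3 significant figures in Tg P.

The sink rate constant is k = F₀/M₀ = 2.52/91700 = 2.748×10^-5 yr⁻¹.
Solving dM/dt = F₁ − kM with M(0) = M₀ gives M(t) = F₁/k + (M₀ − F₁/k)·e^(−kt).
F₁/k = 4.08/2.748×10^-5 = 148470 Tg P; kt = 2.748×10^-5 × 54500 = 1.498, e^(−kt) = 0.2236.
M(54500) = 148470 + (91700 − 148470) × 0.2236 = 148470 − 12700 = 135770 Tg P.

136000 Tg P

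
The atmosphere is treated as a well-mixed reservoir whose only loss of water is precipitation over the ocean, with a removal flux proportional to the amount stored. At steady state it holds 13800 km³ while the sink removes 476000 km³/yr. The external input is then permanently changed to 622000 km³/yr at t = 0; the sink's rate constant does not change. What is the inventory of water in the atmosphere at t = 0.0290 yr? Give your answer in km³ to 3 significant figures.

Residence time τ = M₀/F₀ = 0.02899 yr. The eventual steady state is M_∞ = M₀·(F₁/F₀) = 13800 × 622000/476000 = 18033 km³.
The anomaly ΔM(t) = M(t) − M_∞ decays as ΔM₀·e^(−t/τ) with ΔM₀ = 13800 − 18033 = −4233 km³.
At t = 0.0290 yr, e^(−t/τ) = e^(−1.000) = 0.3678, so ΔM = −1557 km³ and M = 18033 − 1557 = 16476 km³.

16500 km³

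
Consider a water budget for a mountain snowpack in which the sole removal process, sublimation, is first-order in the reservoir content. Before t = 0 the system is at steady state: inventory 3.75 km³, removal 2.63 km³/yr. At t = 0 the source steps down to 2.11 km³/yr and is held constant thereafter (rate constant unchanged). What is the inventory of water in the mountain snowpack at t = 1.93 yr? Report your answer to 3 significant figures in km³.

3.20 km³

τ = M₀/F₀ = 3.75/2.63 = 1.426 yr; rate constant k = 1/τ.
New steady state M_∞ = F₁/k = F₁·τ = 2.11 × 1.426 = 3.0086 km³.
M(t) = M_∞ + (M₀ − M_∞)·e^(−t/τ); t/τ = 1.93/1.426 = 1.354, so e^(−t/τ) = 0.2583.
M(t) = 3.0086 + 0.7414 × 0.2583 = 3.2001 km³.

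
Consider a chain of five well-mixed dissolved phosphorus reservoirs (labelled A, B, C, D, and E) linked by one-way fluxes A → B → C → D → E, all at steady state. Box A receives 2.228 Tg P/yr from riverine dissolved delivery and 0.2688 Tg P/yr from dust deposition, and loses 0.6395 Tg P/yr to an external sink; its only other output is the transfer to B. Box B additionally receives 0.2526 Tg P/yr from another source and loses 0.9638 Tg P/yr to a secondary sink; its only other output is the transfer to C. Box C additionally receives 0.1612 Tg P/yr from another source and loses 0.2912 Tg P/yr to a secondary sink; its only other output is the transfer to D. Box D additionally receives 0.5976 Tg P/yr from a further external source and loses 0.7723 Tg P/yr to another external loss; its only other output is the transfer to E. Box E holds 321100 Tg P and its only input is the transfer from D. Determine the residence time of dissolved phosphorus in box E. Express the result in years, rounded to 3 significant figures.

Box A: F(A→B) = (2.228 + 0.2688) − 0.6395 = 1.8573 Tg P/yr.
Box B: F(B→C) = (1.8573 + 0.2526) − 0.9638 = 1.1461 Tg P/yr.
Box C: F(C→D) = (1.1461 + 0.1612) − 0.2912 = 1.0161 Tg P/yr.
Box D: F(D→E) = (1.0161 + 0.5976) − 0.7723 = 0.84140 Tg P/yr.
Box E throughput = its input = 0.84140 Tg P/yr; τ = 321100 / 0.84140 = 381600 yr.

382000 yr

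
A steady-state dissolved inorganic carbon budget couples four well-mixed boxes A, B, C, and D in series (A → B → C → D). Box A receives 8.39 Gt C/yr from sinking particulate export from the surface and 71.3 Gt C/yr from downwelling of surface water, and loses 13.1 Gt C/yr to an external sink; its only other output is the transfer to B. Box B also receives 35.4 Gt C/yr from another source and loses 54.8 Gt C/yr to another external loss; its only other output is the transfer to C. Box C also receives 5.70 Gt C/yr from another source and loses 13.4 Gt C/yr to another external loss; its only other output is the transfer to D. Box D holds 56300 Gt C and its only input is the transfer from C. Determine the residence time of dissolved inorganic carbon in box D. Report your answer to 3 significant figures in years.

1430 yr

Box A: F(A→B) = (8.39 + 71.3) − 13.1 = 66.590 Gt C/yr.
Box B: F(B→C) = (66.590 + 35.4) − 54.8 = 47.190 Gt C/yr.
Box C: F(C→D) = (47.190 + 5.70) − 13.4 = 39.490 Gt C/yr.
Box D throughput = its input = 39.490 Gt C/yr; τ = 56300 / 39.490 = 1426 yr.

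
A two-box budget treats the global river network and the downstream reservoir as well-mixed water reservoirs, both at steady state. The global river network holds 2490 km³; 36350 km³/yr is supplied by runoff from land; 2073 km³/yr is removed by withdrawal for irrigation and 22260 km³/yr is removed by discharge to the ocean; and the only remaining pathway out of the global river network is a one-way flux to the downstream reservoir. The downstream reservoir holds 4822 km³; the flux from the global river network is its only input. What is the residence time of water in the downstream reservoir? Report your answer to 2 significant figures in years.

0.40 yr

Balance the global river network: ΣF_in = 36350 km³/yr.
Flux to the downstream reservoir = ΣF_in − (2073 + 22260) = 12017 km³/yr.
At steady state the output of the downstream reservoir equals its input, 12017 km³/yr.
τ = M / F = 4822 / 12017 = 0.4013 yr.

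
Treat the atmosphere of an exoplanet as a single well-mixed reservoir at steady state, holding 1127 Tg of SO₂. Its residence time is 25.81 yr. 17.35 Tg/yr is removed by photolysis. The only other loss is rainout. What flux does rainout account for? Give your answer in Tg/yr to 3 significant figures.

26.3 Tg/yr

Total removal F = M/τ = 1127 / 25.81 = 43.67 Tg/yr.
Rainout = F − (17.35) = 43.67 − 17.35 = 26.32 Tg/yr.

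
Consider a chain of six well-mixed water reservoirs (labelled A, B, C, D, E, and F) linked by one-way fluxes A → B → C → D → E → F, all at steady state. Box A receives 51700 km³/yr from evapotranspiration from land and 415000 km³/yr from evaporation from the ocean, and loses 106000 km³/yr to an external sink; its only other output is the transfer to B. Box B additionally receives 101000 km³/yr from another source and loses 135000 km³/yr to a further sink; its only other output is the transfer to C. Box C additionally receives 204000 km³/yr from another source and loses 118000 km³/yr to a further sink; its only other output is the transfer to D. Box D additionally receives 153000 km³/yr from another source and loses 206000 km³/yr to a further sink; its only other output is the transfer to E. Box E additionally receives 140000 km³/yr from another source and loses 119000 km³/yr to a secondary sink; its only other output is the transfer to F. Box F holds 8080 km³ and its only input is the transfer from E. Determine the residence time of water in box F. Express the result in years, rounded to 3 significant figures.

Box A: F(A→B) = (51700 + 415000) − 106000 = 360700 km³/yr.
Box B: F(B→C) = (360700 + 101000) − 135000 = 326700 km³/yr.
Box C: F(C→D) = (326700 + 204000) − 118000 = 412700 km³/yr.
Box D: F(D→E) = (412700 + 153000) − 206000 = 359700 km³/yr.
Box E: F(E→F) = (359700 + 140000) − 119000 = 380700 km³/yr.
Box F throughput = its input = 380700 km³/yr; τ = 8080 / 380700 = 0.02122 yr.

0.0212 yr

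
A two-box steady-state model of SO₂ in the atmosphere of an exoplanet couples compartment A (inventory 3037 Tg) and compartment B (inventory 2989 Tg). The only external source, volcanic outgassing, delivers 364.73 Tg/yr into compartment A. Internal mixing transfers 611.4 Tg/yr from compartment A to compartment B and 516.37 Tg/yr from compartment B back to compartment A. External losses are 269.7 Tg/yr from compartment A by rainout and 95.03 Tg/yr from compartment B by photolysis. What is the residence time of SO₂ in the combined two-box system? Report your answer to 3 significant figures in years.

16.5 yr

Treat the two boxes together as one reservoir: the mixing fluxes between them are internal recycling, so τ = ΣM / Σ(external losses).
M_total = 3037 + 2989 = 6026.0 Tg.
ΣF_external_out = 269.7 + 95.03 = 364.73 Tg/yr.
τ = M_total / ΣF_ext = 6026.0 / 364.73 = 16.52 yr.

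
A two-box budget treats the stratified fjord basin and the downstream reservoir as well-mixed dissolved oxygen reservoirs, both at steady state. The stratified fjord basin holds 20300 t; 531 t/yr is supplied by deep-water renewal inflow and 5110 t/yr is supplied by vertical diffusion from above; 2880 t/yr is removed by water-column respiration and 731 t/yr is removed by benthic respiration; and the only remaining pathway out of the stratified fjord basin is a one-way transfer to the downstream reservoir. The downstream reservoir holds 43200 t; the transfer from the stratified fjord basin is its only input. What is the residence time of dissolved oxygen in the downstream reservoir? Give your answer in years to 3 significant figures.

Balance the stratified fjord basin: ΣF_in = 531 + 5110 = 5641.0 t/yr.
Transfer to the downstream reservoir = ΣF_in − (2880 + 731) = 2030.0 t/yr.
At steady state the output of the downstream reservoir equals its input, 2030.0 t/yr.
τ = M / F = 43200 / 2030.0 = 21.28 yr.

21.3 yr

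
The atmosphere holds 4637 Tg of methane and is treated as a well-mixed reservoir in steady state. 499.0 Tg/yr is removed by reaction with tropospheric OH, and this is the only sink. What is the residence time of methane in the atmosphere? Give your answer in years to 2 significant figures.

9.3 yr

τ = M / F = 4637 / 499.0 = 9.293 yr.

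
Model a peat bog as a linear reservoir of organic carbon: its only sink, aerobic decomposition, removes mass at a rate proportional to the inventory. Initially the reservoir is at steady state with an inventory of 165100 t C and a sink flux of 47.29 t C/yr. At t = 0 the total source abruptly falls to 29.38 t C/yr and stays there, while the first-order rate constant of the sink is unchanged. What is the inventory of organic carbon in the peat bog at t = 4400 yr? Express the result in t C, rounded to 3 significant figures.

Residence time τ = M₀/F₀ = 3491 yr. The eventual steady state is M_∞ = M₀·(F₁/F₀) = 165100 × 29.38/47.29 = 102570 t C.
The anomaly ΔM(t) = M(t) − M_∞ decays as ΔM₀·e^(−t/τ) with ΔM₀ = 165100 − 102570 = 62530 t C.
At t = 4400 yr, e^(−t/τ) = e^(−1.260) = 0.2836, so ΔM = 17730 t C and M = 102570 + 17730 = 120300 t C.

120000 t C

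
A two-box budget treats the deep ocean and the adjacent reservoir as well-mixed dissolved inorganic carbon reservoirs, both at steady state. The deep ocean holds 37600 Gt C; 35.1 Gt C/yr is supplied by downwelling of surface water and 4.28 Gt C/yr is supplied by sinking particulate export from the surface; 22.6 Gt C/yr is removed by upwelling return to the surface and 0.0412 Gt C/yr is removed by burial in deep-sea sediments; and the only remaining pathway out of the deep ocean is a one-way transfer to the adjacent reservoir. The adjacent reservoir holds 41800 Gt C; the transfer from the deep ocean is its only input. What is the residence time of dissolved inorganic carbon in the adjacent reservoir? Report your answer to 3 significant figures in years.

Balance the deep ocean: ΣF_in = 35.1 + 4.28 = 39.380 Gt C/yr.
Transfer to the adjacent reservoir = ΣF_in − (22.6 + 0.0412) = 16.739 Gt C/yr.
At steady state the output of the adjacent reservoir equals its input, 16.739 Gt C/yr.
τ = M / F = 41800 / 16.739 = 2497 yr.

2500 yr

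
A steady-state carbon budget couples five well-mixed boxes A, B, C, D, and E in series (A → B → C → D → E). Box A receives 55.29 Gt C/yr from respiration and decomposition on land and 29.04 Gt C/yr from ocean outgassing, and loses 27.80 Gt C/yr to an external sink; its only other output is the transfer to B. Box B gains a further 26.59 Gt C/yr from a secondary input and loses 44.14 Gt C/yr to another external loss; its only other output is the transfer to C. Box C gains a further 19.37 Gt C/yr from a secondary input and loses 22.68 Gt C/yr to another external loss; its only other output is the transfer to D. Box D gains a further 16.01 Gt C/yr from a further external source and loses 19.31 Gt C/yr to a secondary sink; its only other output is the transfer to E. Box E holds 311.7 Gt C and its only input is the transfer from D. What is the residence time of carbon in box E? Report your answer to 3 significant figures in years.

9.63 yr

Box A: F(A→B) = (55.29 + 29.04) − 27.80 = 56.530 Gt C/yr.
Box B: F(B→C) = (56.530 + 26.59) − 44.14 = 38.980 Gt C/yr.
Box C: F(C→D) = (38.980 + 19.37) − 22.68 = 35.670 Gt C/yr.
Box D: F(D→E) = (35.670 + 16.01) − 19.31 = 32.370 Gt C/yr.
Box E throughput = its input = 32.370 Gt C/yr; τ = 311.7 / 32.370 = 9.629 yr.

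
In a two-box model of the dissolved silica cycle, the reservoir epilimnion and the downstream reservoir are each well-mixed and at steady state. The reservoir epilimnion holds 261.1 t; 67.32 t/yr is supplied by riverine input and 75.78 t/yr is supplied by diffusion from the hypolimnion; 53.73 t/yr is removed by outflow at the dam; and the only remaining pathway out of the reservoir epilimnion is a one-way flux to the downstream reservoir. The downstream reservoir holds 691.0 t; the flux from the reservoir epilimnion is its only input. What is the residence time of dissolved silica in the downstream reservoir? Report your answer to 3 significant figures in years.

7.73 yr

Balance the reservoir epilimnion: ΣF_in = 67.32 + 75.78 = 143.10 t/yr.
Flux to the downstream reservoir = ΣF_in − (53.73) = 89.370 t/yr.
At steady state the output of the downstream reservoir equals its input, 89.370 t/yr.
τ = M / F = 691.0 / 89.370 = 7.732 yr.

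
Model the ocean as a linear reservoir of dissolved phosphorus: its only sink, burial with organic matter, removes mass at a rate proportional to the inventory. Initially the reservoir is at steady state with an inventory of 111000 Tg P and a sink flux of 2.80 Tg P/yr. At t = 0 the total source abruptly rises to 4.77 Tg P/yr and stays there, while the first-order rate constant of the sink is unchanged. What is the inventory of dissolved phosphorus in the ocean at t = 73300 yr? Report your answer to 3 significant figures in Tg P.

177000 Tg P

The sink rate constant is k = F₀/M₀ = 2.80/111000 = 2.523×10^-5 yr⁻¹.
Solving dM/dt = F₁ − kM with M(0) = M₀ gives M(t) = F₁/k + (M₀ − F₁/k)·e^(−kt).
F₁/k = 4.77/2.523×10^-5 = 189100 Tg P; kt = 2.523×10^-5 × 73300 = 1.849, e^(−kt) = 0.1574.
M(73300) = 189100 + (111000 − 189100) × 0.1574 = 189100 − 12290 = 176800 Tg P.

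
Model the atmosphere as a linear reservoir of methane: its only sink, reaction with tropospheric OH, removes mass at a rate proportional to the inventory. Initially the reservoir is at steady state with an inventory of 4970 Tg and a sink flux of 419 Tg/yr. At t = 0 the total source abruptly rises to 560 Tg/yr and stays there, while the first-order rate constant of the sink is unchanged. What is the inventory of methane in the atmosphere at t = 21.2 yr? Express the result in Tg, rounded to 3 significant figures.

The sink rate constant is k = F₀/M₀ = 419/4970 = 0.08431 yr⁻¹.
Solving dM/dt = F₁ − kM with M(0) = M₀ gives M(t) = F₁/k + (M₀ − F₁/k)·e^(−kt).
F₁/k = 560/0.08431 = 6642.5 Tg; kt = 0.08431 × 21.2 = 1.787, e^(−kt) = 0.1674.
M(21.2) = 6642.5 + (4970 − 6642.5) × 0.1674 = 6642.5 − 280.0 = 6362.5 Tg.

6360 Tg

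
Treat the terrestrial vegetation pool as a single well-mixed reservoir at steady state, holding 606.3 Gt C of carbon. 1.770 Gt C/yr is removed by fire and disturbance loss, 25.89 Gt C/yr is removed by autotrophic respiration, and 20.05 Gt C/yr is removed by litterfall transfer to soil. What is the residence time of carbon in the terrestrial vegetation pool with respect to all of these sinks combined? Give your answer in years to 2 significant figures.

Total removal flux = 1.770 + 25.89 + 20.05 = 47.710 Gt C/yr.
τ = M / ΣF_out = 606.3 / 47.710 = 12.71 yr.

13 yr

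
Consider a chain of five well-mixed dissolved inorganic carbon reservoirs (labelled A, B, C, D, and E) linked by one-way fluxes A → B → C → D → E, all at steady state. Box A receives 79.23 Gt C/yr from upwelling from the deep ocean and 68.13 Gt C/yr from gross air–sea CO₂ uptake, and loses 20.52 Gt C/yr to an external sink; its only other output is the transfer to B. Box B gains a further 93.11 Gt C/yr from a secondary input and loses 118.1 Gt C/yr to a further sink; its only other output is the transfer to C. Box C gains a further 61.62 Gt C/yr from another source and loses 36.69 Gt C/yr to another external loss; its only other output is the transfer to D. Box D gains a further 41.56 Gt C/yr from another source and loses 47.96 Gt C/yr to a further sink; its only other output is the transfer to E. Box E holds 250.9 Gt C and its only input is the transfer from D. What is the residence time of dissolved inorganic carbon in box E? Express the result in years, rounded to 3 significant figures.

Box A: F(A→B) = (79.23 + 68.13) − 20.52 = 126.84 Gt C/yr.
Box B: F(B→C) = (126.84 + 93.11) − 118.1 = 101.85 Gt C/yr.
Box C: F(C→D) = (101.85 + 61.62) − 36.69 = 126.78 Gt C/yr.
Box D: F(D→E) = (126.78 + 41.56) − 47.96 = 120.38 Gt C/yr.
Box E throughput = its input = 120.38 Gt C/yr; τ = 250.9 / 120.38 = 2.084 yr.

2.08 yr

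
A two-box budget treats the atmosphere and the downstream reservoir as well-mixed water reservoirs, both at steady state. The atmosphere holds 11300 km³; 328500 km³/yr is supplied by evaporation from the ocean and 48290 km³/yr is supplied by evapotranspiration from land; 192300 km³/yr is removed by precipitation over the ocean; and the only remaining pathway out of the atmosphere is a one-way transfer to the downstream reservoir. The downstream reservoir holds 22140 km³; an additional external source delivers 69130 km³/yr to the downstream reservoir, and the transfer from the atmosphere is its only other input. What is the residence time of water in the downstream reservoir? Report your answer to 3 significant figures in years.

Balance the atmosphere: ΣF_in = 328500 + 48290 = 376790 km³/yr.
Transfer to the downstream reservoir = ΣF_in − (192300) = 184490 km³/yr.
Total input to the downstream reservoir = 184490 + 69130 = 253620 km³/yr; at steady state this equals its total output.
τ = M / F = 22140 / 253620 = 0.08730 yr.

0.0873 yr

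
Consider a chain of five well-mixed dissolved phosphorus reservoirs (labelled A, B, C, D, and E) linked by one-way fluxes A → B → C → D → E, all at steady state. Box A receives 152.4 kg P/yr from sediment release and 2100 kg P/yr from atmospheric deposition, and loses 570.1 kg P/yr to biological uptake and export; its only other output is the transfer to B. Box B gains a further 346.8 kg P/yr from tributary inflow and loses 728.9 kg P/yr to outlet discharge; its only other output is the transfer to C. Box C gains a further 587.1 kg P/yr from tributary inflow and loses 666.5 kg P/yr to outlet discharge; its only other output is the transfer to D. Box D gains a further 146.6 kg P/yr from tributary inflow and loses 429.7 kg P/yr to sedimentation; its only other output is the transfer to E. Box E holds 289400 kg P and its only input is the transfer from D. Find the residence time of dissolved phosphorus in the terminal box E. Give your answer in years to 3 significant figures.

309 yr

Box A: F(A→B) = (152.4 + 2100) − 570.1 = 1682.3 kg P/yr.
Box B: F(B→C) = (1682.3 + 346.8) − 728.9 = 1300.2 kg P/yr.
Box C: F(C→D) = (1300.2 + 587.1) − 666.5 = 1220.8 kg P/yr.
Box D: F(D→E) = (1220.8 + 146.6) − 429.7 = 937.70 kg P/yr.
Box E throughput = its input = 937.70 kg P/yr; τ = 289400 / 937.70 = 308.6 yr.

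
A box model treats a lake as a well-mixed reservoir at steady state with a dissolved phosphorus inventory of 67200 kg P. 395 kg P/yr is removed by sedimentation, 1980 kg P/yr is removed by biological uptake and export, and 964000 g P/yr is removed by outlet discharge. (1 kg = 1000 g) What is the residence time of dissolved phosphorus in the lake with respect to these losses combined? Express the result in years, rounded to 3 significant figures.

Convert the outlet discharge flux: 964000 g P/yr = 964.0 kg P/yr.
Total removal = 395.0 + 1980 + 964.0 = 3339.0 kg P/yr.
τ = M / ΣF_out = 67200 / 3339.0 = 20.13 yr.

20.1 yr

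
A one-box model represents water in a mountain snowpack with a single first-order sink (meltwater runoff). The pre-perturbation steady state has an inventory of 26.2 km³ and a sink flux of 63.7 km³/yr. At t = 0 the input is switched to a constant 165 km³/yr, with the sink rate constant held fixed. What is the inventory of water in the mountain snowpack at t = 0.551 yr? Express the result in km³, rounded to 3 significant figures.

The sink rate constant is k = F₀/M₀ = 63.7/26.2 = 2.431 yr⁻¹.
Solving dM/dt = F₁ − kM with M(0) = M₀ gives M(t) = F₁/k + (M₀ − F₁/k)·e^(−kt).
F₁/k = 165/2.431 = 67.865 km³; kt = 2.431 × 0.551 = 1.340, e^(−kt) = 0.2619.
M(0.551) = 67.865 + (26.2 − 67.865) × 0.2619 = 67.865 − 10.91 = 56.951 km³.

57.0 km³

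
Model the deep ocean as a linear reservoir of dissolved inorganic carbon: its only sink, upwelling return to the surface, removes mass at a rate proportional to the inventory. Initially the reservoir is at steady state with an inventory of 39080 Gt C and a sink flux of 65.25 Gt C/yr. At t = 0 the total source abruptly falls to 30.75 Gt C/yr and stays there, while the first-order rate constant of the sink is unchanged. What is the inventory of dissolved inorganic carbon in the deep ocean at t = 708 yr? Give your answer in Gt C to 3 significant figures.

24800 Gt C

The sink rate constant is k = F₀/M₀ = 65.25/39080 = 0.001670 yr⁻¹.
Solving dM/dt = F₁ − kM with M(0) = M₀ gives M(t) = F₁/k + (M₀ − F₁/k)·e^(−kt).
F₁/k = 30.75/0.001670 = 18417 Gt C; kt = 0.001670 × 708 = 1.182, e^(−kt) = 0.3066.
M(708) = 18417 + (39080 − 18417) × 0.3066 = 18417 + 6336 = 24753 Gt C.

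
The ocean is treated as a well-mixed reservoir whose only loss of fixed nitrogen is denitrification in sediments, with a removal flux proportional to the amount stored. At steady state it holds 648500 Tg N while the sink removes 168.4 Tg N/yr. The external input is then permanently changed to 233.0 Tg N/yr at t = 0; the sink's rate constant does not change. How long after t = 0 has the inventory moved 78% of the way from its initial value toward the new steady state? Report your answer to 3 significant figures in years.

5830 yr

τ = M₀/F₀ = 648500/168.4 = 3851 yr.
The remaining gap fraction is e^(−t/τ); 78% covered ⇒ e^(−t/τ) = 0.220.
t = −τ ln(0.220) = 3851 × 1.514 = 5831 yr.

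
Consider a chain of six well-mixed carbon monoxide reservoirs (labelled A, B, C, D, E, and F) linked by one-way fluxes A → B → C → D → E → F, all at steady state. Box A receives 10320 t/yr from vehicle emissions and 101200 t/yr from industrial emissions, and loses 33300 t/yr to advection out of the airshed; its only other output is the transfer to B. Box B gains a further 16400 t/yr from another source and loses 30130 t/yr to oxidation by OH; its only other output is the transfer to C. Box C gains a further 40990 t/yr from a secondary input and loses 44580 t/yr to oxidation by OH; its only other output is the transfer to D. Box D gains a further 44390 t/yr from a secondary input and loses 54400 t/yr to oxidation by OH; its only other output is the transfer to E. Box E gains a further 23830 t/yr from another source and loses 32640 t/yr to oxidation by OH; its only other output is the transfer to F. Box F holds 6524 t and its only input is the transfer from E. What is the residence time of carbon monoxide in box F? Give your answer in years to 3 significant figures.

0.155 yr

Box A: F(A→B) = (10320 + 101200) − 33300 = 78220 t/yr.
Box B: F(B→C) = (78220 + 16400) − 30130 = 64490 t/yr.
Box C: F(C→D) = (64490 + 40990) − 44580 = 60900 t/yr.
Box D: F(D→E) = (60900 + 44390) − 54400 = 50890 t/yr.
Box E: F(E→F) = (50890 + 23830) − 32640 = 42080 t/yr.
Box F throughput = its input = 42080 t/yr; τ = 6524 / 42080 = 0.1550 yr.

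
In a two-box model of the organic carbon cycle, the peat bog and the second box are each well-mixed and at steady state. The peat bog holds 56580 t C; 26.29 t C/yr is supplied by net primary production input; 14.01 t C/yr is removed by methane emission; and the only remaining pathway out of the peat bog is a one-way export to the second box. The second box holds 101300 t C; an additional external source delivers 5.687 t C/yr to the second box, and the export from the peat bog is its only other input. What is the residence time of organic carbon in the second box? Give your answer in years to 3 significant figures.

Balance the peat bog: ΣF_in = 26.290 t C/yr.
Export to the second box = ΣF_in − (14.01) = 12.280 t C/yr.
Total input to the second box = 12.280 + 5.687 = 17.967 t C/yr; at steady state this equals its total output.
τ = M / F = 101300 / 17.967 = 5638 yr.

5640 yr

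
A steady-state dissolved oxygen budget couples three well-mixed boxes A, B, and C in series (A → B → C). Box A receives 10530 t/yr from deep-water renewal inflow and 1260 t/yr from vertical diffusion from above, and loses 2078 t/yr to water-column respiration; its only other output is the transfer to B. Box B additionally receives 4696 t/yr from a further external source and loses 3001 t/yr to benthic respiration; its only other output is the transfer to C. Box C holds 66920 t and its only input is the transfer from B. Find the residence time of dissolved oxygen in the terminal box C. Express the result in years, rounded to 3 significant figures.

5.87 yr

Box A: F(A→B) = (10530 + 1260) − 2078 = 9712.0 t/yr.
Box B: F(B→C) = (9712.0 + 4696) − 3001 = 11407 t/yr.
Box C throughput = its input = 11407 t/yr; τ = 66920 / 11407 = 5.867 yr.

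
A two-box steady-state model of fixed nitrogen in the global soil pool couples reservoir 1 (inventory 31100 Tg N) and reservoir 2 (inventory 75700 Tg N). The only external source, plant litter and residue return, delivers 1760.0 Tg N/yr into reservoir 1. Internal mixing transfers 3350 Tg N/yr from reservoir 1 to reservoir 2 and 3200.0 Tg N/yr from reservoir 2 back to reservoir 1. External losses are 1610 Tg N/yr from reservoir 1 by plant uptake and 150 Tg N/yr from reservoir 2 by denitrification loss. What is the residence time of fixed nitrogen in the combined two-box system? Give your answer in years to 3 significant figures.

Treat the two boxes together as one reservoir: the mixing fluxes between them are internal recycling, so τ = ΣM / Σ(external losses).
M_total = 31100 + 75700 = 106800 Tg N.
ΣF_external_out = 1610 + 150 = 1760.0 Tg N/yr.
τ = M_total / ΣF_ext = 106800 / 1760.0 = 60.68 yr.

60.7 yr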